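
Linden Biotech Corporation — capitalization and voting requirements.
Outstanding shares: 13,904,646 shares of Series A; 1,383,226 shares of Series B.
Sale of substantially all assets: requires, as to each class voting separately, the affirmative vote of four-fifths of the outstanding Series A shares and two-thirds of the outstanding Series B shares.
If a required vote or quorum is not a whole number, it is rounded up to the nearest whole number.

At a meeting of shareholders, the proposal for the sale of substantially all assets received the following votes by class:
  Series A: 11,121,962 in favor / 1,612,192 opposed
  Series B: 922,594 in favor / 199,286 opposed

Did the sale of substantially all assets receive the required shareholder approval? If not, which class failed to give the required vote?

Not approved — the Series A shares did not give the required vote.

Series A: 4/5 of 13904646 = 11123716.80, rounded up to 11123717; 11,123,717 required, 11,121,962 in favor — not approved.
Series B: 2/3 of 1383226 = 922150.67, rounded up to 922151; 922,151 required, 922,594 in favor — approved.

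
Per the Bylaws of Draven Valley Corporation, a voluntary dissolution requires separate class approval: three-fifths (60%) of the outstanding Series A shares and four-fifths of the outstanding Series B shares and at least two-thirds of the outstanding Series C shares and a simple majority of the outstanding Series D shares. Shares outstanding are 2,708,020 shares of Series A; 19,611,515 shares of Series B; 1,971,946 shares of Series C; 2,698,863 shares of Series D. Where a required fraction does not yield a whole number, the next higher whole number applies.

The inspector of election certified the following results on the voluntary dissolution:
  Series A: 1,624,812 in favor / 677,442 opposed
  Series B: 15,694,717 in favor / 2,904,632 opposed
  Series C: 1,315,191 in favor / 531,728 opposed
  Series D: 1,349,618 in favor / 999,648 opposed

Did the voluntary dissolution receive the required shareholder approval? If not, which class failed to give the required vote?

Series A: 3/5 of 2708020 = 1624812; 1,624,812 required, 1,624,812 in favor — approved.
Series B: 4/5 of 19611515 = 15689212; 15,689,212 required, 15,694,717 in favor — approved.
Series C: 2/3 of 1971946 = 1314630.67, rounded up to 1314631; 1,314,631 required, 1,315,191 in favor — approved.
Series D: a majority of 2698863 is 1349432; 1,349,432 required, 1,349,618 in favor — approved.

Approved — every class gave the required vote.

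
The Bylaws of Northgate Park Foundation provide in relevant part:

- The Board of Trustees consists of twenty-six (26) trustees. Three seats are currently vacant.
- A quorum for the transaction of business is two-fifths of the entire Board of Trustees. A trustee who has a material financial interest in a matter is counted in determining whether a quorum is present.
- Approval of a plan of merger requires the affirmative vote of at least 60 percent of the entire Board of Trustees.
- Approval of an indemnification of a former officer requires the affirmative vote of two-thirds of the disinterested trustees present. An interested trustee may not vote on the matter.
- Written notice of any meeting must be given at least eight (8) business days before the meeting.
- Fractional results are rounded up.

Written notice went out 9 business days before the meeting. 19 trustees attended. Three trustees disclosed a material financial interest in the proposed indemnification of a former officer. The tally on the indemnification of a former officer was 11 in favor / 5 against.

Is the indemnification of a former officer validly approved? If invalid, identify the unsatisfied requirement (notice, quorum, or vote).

Valid — all requirements satisfied.

Notice: 9 business days given; 8 required (9 ≥ 8). Satisfied.
Quorum: 19 present (interested trustees count toward quorum); quorum is 11. Satisfied.
Vote: the indemnification of a former officer requires two-thirds of the disinterested trustees present (19 − 3 = 16). 2/3 of 16 = 10.67, rounded up to 11, so 11 affirmative votes are needed; 11 voted in favor. Satisfied.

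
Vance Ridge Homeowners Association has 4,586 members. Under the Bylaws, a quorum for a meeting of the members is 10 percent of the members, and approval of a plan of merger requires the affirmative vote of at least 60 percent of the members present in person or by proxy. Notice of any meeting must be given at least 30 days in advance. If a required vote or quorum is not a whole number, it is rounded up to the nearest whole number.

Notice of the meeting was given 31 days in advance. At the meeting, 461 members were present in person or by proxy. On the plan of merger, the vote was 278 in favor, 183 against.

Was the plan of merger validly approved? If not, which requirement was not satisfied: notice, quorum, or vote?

Valid — all requirements satisfied.

Notice: 31 days given; 30 required. Satisfied.
Quorum: 10% of 4,586 = 458.60, rounded up to 459; 461 present. Satisfied.
Vote: requires three-fifths of those present (461); 3/5 of 461 = 276.60, rounded up to 277, so 277 needed; 278 in favor. Satisfied.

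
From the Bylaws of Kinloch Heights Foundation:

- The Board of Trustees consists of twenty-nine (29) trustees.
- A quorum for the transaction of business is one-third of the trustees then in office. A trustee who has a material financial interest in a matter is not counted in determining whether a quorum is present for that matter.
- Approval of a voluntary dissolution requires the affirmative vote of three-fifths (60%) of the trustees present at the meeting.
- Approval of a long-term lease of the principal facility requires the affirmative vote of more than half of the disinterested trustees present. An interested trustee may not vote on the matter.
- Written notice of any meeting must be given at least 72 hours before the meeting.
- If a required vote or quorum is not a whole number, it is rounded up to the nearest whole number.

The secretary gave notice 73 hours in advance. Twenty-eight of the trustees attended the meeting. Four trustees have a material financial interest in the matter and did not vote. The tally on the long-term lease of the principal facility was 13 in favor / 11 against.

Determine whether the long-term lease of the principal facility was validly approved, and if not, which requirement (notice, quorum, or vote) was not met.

Notice: 73 hours given; 72 required (73 ≥ 72). Satisfied.
Quorum: 28 present, but the 4 interested trustees do not count, leaving 24. Quorum is 10. Satisfied.
Vote: the long-term lease of the principal facility requires a majority of the disinterested trustees present (28 − 4 = 24). A majority of 24 is 13, so 13 affirmative votes are needed; 13 voted in favor. Satisfied.

Valid — all requirements satisfied.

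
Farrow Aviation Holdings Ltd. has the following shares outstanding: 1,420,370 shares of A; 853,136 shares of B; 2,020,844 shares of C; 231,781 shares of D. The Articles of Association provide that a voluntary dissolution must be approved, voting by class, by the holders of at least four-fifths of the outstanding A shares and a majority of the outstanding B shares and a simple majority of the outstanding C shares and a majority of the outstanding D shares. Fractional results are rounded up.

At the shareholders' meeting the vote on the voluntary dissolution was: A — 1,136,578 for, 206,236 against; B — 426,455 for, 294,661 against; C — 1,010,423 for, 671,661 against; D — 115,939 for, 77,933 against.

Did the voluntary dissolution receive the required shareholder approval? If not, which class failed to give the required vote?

A: 4/5 of 1420370 = 1136296; 1,136,296 required, 1,136,578 in favor — approved.
B: a majority of 853136 is 426569; 426,569 required, 426,455 in favor — not approved.
C: a majority of 2020844 is 1010423; 1,010,423 required, 1,010,423 in favor — approved.
D: a majority of 231781 is 115891; 115,891 required, 115,939 in favor — approved.

Not approved — the B shares did not give the required vote.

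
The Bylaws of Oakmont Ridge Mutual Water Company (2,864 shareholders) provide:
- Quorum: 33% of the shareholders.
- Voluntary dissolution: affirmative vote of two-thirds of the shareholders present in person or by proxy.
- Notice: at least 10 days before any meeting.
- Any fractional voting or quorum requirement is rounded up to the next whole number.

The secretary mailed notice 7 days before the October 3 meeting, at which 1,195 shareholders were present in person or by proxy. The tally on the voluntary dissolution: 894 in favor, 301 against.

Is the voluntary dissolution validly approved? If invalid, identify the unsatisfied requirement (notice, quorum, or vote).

Notice: 7 days given; 10 required. Not satisfied.
Quorum: 33% of 2,864 = 945.12, rounded up to 946; 1,195 present. Satisfied.
Vote: requires two-thirds of those present (1,195); 2/3 of 1195 = 796.67, rounded up to 797, so 797 needed; 894 in favor. Satisfied.

Invalid — notice requirement not satisfied.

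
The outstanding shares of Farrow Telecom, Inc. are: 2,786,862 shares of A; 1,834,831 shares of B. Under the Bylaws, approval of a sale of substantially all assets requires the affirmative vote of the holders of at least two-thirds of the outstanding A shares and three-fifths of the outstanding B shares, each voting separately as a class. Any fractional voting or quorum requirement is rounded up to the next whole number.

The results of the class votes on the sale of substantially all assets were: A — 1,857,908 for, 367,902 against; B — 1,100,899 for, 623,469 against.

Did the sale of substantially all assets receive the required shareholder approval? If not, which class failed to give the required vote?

A: 2/3 of 2786862 = 1857908; 1,857,908 required, 1,857,908 in favor — approved.
B: 3/5 of 1834831 = 1100898.60, rounded up to 1100899; 1,100,899 required, 1,100,899 in favor — approved.

Approved — every class gave the required vote.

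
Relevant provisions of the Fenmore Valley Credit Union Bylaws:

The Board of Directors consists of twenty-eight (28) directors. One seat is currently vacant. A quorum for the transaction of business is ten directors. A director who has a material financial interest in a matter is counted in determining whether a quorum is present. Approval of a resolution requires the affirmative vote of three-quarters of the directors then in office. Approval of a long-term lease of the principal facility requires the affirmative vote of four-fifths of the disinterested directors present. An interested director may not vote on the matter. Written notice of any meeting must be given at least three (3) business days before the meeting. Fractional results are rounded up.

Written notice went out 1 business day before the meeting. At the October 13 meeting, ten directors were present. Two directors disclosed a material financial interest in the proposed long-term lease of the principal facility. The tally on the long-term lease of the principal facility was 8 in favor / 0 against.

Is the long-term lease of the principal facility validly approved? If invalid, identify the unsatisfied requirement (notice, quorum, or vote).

Notice: 1 business day given; 3 required (1 < 3). Not satisfied.
Quorum: 10 present (interested directors count toward quorum); quorum is 10. Satisfied.
Vote: the long-term lease of the principal facility requires four-fifths of the disinterested directors present (10 − 2 = 8). 4/5 of 8 = 6.40, rounded up to 7, so 7 affirmative votes are needed; 8 voted in favor. Satisfied.

Invalid — notice requirement not satisfied.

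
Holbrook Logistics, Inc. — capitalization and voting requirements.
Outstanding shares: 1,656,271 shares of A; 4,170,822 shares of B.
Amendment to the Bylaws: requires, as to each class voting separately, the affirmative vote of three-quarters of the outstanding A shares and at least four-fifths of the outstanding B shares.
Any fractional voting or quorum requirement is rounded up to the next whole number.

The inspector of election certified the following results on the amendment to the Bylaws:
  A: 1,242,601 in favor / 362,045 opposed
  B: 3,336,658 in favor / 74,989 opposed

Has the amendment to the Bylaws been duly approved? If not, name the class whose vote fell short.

Approved — every class gave the required vote.

A: 3/4 of 1656271 = 1242203.25, rounded up to 1242204; 1,242,204 required, 1,242,601 in favor — approved.
B: 4/5 of 4170822 = 3336657.60, rounded up to 3336658; 3,336,658 required, 3,336,658 in favor — approved.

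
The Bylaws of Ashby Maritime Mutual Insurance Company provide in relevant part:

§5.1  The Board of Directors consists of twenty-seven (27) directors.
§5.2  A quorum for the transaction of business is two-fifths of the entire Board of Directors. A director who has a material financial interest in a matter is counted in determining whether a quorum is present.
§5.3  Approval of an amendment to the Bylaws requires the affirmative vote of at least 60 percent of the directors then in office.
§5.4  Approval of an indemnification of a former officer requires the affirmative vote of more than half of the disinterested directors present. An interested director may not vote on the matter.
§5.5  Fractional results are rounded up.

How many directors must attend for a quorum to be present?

11

2/5 of 27 = 10.80, rounded up to 11.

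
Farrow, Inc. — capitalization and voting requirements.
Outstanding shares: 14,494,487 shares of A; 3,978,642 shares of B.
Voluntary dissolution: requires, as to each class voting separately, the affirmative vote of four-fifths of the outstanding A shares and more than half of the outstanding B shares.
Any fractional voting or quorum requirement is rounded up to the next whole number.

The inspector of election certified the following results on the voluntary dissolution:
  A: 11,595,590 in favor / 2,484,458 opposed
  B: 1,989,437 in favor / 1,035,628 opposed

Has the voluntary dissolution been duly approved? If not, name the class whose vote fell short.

Approved — every class gave the required vote.

A: 4/5 of 14494487 = 11595589.60, rounded up to 11595590; 11,595,590 required, 11,595,590 in favor — approved.
B: a majority of 3978642 is 1989322; 1,989,322 required, 1,989,437 in favor — approved.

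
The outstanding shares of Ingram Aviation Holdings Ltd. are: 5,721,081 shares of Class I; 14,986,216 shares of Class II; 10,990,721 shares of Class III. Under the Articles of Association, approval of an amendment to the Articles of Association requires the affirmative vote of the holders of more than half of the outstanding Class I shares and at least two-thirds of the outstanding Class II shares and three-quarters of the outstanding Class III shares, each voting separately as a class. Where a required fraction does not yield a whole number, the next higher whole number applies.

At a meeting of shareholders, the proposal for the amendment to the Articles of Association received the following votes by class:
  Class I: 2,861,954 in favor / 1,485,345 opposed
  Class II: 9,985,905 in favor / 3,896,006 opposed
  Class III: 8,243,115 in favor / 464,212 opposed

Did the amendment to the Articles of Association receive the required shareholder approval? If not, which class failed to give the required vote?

Class I: a majority of 5721081 is 2860541; 2,860,541 required, 2,861,954 in favor — approved.
Class II: 2/3 of 14986216 = 9990810.67, rounded up to 9990811; 9,990,811 required, 9,985,905 in favor — not approved.
Class III: 3/4 of 10990721 = 8243040.75, rounded up to 8243041; 8,243,041 required, 8,243,115 in favor — approved.

Not approved — the Class II shares did not give the required vote.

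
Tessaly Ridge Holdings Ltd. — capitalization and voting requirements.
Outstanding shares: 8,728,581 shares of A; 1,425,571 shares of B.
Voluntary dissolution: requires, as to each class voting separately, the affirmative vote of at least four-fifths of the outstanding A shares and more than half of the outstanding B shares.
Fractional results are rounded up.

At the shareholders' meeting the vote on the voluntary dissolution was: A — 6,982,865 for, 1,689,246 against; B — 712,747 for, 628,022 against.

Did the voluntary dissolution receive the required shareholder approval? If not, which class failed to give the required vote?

Not approved — the B shares did not give the required vote.

A: 4/5 of 8728581 = 6982864.80, rounded up to 6982865; 6,982,865 required, 6,982,865 in favor — approved.
B: a majority of 1425571 is 712786; 712,786 required, 712,747 in favor — not approved.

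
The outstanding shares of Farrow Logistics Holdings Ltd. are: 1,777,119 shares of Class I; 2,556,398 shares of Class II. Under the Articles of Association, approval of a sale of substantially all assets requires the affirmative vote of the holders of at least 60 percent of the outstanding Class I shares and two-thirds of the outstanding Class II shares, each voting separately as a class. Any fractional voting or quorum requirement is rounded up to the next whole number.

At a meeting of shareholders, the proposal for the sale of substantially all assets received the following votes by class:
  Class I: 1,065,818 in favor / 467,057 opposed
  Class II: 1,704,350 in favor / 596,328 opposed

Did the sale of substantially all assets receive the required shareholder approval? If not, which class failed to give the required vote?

Not approved — the Class I shares did not give the required vote.

Class I: 3/5 of 1777119 = 1066271.40, rounded up to 1066272; 1,066,272 required, 1,065,818 in favor — not approved.
Class II: 2/3 of 2556398 = 1704265.33, rounded up to 1704266; 1,704,266 required, 1,704,350 in favor — approved.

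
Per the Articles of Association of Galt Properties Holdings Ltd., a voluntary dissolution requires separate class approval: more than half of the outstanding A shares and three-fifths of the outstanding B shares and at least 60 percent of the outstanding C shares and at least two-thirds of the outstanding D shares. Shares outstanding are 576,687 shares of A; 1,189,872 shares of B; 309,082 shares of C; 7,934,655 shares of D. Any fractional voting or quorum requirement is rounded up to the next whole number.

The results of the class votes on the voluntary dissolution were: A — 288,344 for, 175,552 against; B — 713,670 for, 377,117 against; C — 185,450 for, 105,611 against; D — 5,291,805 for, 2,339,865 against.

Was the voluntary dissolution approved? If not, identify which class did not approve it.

A: a majority of 576687 is 288344; 288,344 required, 288,344 in favor — approved.
B: 3/5 of 1189872 = 713923.20, rounded up to 713924; 713,924 required, 713,670 in favor — not approved.
C: 3/5 of 309082 = 185449.20, rounded up to 185450; 185,450 required, 185,450 in favor — approved.
D: 2/3 of 7934655 = 5289770; 5,289,770 required, 5,291,805 in favor — approved.

Not approved — the B shares did not give the required vote.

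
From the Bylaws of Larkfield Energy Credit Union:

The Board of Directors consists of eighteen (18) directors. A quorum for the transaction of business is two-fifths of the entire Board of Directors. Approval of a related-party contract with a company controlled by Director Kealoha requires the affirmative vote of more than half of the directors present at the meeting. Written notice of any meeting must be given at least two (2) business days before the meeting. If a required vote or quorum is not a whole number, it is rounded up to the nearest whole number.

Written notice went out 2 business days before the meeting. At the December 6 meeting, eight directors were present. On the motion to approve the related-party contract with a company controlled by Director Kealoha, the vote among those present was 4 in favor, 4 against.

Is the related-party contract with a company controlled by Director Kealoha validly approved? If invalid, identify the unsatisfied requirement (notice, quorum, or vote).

Invalid — vote requirement not satisfied.

Notice: 2 business days given; 2 required (2 ≥ 2). Satisfied.
Quorum: 8 present; quorum is 8. Satisfied.
Vote: the related-party contract with a company controlled by Director Kealoha requires a majority of the directors present (8). A majority of 8 is 5, so 5 affirmative votes are needed; 4 voted in favor. Not satisfied.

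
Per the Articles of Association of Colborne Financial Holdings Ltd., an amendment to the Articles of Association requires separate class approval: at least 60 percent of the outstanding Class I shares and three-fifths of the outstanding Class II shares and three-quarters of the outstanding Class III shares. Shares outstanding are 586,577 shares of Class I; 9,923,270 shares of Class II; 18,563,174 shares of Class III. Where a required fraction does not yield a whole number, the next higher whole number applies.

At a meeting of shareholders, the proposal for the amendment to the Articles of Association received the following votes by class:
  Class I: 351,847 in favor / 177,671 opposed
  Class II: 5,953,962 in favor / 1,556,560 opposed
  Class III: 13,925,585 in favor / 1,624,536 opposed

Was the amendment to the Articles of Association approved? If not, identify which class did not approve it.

Class I: 3/5 of 586577 = 351946.20, rounded up to 351947; 351,947 required, 351,847 in favor — not approved.
Class II: 3/5 of 9923270 = 5953962; 5,953,962 required, 5,953,962 in favor — approved.
Class III: 3/4 of 18563174 = 13922380.50, rounded up to 13922381; 13,922,381 required, 13,925,585 in favor — approved.

Not approved — the Class I shares did not give the required vote.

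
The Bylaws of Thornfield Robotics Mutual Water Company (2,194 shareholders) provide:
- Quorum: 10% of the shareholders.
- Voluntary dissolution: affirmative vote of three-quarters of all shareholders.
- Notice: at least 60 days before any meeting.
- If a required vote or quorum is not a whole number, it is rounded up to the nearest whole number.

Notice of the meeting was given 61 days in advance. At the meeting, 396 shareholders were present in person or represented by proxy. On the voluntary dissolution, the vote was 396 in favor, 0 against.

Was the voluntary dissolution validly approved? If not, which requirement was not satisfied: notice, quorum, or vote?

Invalid — vote requirement not satisfied.

Notice: 61 days given; 60 required. Satisfied.
Quorum: 10% of 2,194 = 219.40, rounded up to 220; 396 present. Satisfied.
Vote: requires three-fourths of all shareholders (2,194); 3/4 of 2194 = 1645.50, rounded up to 1646, so 1,646 needed; 396 in favor. Not satisfied.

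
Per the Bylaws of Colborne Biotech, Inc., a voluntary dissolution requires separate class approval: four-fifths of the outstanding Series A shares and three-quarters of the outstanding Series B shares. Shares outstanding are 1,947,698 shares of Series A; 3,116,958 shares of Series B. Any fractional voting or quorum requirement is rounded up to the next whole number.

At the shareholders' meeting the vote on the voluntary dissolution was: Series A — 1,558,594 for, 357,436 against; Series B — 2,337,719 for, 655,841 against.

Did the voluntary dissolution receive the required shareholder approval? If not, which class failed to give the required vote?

Approved — every class gave the required vote.

Series A: 4/5 of 1947698 = 1558158.40, rounded up to 1558159; 1,558,159 required, 1,558,594 in favor — approved.
Series B: 3/4 of 3116958 = 2337718.50, rounded up to 2337719; 2,337,719 required, 2,337,719 in favor — approved.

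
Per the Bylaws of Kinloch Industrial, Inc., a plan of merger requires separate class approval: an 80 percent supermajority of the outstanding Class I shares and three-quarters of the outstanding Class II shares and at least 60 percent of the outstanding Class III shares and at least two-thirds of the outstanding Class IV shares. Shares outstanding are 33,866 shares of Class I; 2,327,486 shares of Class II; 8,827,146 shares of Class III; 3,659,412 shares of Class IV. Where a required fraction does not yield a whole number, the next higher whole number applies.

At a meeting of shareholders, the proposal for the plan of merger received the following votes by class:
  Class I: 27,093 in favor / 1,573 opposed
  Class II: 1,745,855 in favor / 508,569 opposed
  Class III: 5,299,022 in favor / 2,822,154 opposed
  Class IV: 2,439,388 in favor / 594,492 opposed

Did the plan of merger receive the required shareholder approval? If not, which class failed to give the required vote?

Not approved — the Class IV shares did not give the required vote.

Class I: 4/5 of 33866 = 27092.80, rounded up to 27093; 27,093 required, 27,093 in favor — approved.
Class II: 3/4 of 2327486 = 1745614.50, rounded up to 1745615; 1,745,615 required, 1,745,855 in favor — approved.
Class III: 3/5 of 8827146 = 5296287.60, rounded up to 5296288; 5,296,288 required, 5,299,022 in favor — approved.
Class IV: 2/3 of 3659412 = 2439608; 2,439,608 required, 2,439,388 in favor — not approved.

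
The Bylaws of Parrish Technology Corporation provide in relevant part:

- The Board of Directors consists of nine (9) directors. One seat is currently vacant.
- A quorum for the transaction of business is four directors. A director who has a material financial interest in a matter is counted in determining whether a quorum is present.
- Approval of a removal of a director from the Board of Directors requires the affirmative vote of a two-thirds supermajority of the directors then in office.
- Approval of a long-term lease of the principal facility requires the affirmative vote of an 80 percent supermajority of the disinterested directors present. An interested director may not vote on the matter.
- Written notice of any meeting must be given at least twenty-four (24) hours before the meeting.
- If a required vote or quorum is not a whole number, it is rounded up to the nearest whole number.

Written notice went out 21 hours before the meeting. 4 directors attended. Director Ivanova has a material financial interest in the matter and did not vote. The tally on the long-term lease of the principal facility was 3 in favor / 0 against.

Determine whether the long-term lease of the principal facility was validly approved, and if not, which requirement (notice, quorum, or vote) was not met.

Invalid — notice requirement not satisfied.

Notice: 21 hours given; 24 required (21 < 24). Not satisfied.
Quorum: 4 present (interested directors count toward quorum); quorum is 4. Satisfied.
Vote: the long-term lease of the principal facility requires four-fifths of the disinterested directors present (4 − 1 = 3). 4/5 of 3 = 2.40, rounded up to 3, so 3 affirmative votes are needed; 3 voted in favor. Satisfied.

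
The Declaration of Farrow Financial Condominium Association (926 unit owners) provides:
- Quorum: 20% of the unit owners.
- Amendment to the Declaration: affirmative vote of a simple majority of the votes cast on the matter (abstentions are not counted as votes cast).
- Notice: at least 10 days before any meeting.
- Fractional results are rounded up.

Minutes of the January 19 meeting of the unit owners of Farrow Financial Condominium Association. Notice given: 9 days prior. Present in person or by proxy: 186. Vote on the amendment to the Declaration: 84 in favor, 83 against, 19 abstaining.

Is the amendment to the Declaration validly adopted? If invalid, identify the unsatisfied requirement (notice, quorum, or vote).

Invalid — notice requirement not satisfied.

Notice: 9 days given; 10 required. Not satisfied.
Quorum: 20% of 926 = 185.20, rounded up to 186; 186 present. Satisfied.
Vote: requires a majority of the votes cast (186 − 19 abstaining = 167); a majority of 167 is 84, so 84 needed; 84 in favor. Satisfied.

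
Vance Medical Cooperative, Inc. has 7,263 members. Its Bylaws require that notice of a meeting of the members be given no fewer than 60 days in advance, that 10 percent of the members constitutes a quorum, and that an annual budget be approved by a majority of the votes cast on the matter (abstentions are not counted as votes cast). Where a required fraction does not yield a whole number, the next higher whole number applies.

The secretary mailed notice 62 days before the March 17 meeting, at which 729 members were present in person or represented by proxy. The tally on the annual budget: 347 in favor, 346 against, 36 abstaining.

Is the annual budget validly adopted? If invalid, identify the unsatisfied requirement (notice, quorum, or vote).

Valid — all requirements satisfied.

Notice: 62 days given; 60 required. Satisfied.
Quorum: 10% of 7,263 = 726.30, rounded up to 727; 729 present. Satisfied.
Vote: requires a majority of the votes cast (729 − 36 abstaining = 693); a majority of 693 is 347, so 347 needed; 347 in favor. Satisfied.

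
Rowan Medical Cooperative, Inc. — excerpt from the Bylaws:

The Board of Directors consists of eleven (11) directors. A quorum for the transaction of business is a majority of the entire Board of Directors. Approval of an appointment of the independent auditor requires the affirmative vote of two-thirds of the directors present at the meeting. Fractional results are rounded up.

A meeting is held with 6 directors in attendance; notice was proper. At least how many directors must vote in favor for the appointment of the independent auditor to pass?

The appointment of the independent auditor requires two-thirds of the directors present (6).
2/3 of 6 = 4.

4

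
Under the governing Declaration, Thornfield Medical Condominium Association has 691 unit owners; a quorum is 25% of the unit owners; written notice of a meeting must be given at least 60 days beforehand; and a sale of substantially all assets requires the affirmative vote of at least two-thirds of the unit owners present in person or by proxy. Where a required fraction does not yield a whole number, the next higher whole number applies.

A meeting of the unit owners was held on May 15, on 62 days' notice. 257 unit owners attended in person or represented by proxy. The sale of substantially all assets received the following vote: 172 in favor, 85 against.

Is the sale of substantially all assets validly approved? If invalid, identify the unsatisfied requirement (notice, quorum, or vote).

Notice: 62 days given; 60 required. Satisfied.
Quorum: 25% of 691 = 172.75, rounded up to 173; 257 present. Satisfied.
Vote: requires two-thirds of those present (257); 2/3 of 257 = 171.33, rounded up to 172, so 172 needed; 172 in favor. Satisfied.

Valid — all requirements satisfied.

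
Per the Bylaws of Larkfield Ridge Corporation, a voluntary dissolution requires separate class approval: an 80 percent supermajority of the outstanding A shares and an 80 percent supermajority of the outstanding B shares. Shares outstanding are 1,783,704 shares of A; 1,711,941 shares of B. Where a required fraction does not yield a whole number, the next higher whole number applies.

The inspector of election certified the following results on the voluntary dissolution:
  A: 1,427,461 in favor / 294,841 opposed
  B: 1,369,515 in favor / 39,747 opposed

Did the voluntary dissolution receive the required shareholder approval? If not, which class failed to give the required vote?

A: 4/5 of 1783704 = 1426963.20, rounded up to 1426964; 1,426,964 required, 1,427,461 in favor — approved.
B: 4/5 of 1711941 = 1369552.80, rounded up to 1369553; 1,369,553 required, 1,369,515 in favor — not approved.

Not approved — the B shares did not give the required vote.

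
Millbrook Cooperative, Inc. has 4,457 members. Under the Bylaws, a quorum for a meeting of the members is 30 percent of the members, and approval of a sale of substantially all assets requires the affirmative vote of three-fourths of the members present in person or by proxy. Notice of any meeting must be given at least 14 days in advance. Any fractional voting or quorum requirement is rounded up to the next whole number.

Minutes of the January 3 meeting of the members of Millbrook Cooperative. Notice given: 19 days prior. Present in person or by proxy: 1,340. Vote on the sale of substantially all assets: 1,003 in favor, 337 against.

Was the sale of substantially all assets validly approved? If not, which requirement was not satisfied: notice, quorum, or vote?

Notice: 19 days given; 14 required. Satisfied.
Quorum: 30% of 4,457 = 1,337.10, rounded up to 1,338; 1,340 present. Satisfied.
Vote: requires three-fourths of those present (1,340); 3/4 of 1340 = 1005, so 1,005 needed; 1,003 in favor. Not satisfied.

Invalid — vote requirement not satisfied.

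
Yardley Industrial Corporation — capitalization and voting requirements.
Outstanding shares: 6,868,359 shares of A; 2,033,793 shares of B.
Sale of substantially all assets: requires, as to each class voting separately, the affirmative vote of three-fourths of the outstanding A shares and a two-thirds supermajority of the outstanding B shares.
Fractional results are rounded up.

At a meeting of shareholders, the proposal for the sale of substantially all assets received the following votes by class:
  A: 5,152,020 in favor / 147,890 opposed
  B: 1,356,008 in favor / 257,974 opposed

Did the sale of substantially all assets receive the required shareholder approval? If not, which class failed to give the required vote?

Approved — every class gave the required vote.

A: 3/4 of 6868359 = 5151269.25, rounded up to 5151270; 5,151,270 required, 5,152,020 in favor — approved.
B: 2/3 of 2033793 = 1355862; 1,355,862 required, 1,356,008 in favor — approved.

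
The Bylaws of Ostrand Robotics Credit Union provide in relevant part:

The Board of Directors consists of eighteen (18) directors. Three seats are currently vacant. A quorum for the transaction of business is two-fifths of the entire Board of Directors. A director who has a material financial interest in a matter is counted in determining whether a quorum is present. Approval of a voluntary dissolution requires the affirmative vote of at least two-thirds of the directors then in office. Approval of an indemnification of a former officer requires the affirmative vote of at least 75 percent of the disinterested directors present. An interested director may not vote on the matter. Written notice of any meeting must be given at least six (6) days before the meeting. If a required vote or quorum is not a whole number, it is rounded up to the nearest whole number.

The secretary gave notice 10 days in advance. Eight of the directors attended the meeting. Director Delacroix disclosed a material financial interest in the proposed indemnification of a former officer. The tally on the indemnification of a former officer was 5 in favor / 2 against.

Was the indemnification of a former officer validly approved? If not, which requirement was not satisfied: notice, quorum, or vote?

Invalid — vote requirement not satisfied.

Notice: 10 days given; 6 required (10 ≥ 6). Satisfied.
Quorum: 8 present (interested directors count toward quorum); quorum is 8. Satisfied.
Vote: the indemnification of a former officer requires three-fourths of the disinterested directors present (8 − 1 = 7). 3/4 of 7 = 5.25, rounded up to 6, so 6 affirmative votes are needed; 5 voted in favor. Not satisfied.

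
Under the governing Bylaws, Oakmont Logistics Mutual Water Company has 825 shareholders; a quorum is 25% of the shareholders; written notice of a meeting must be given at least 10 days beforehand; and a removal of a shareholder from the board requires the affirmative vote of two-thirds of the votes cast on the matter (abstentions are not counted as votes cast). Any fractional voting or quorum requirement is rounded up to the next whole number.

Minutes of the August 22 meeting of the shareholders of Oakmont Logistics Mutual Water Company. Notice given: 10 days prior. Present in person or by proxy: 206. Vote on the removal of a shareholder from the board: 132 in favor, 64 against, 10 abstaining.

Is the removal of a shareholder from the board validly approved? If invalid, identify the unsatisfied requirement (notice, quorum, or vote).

Invalid — quorum requirement not satisfied.

Notice: 10 days given; 10 required. Satisfied.
Quorum: 25% of 825 = 206.25, rounded up to 207; 206 present. Not satisfied.
Vote: requires two-thirds of the votes cast (206 − 10 abstaining = 196); 2/3 of 196 = 130.67, rounded up to 131, so 131 needed; 132 in favor. Satisfied.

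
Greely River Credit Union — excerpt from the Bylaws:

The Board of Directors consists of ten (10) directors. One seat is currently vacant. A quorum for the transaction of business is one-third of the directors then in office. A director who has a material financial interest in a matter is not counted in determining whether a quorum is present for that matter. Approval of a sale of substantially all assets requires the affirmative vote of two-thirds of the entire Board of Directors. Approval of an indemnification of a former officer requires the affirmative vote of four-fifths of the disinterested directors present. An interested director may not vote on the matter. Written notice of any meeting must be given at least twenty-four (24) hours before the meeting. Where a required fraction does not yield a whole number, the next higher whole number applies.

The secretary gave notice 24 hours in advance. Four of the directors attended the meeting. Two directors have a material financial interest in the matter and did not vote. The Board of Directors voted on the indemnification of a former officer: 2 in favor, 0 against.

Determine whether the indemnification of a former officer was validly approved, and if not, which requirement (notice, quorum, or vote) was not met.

Notice: 24 hours given; 24 required (24 ≥ 24). Satisfied.
Quorum: 4 present, but the 2 interested directors do not count, leaving 2. Quorum is 3. Not satisfied.
Vote: the indemnification of a former officer requires four-fifths of the disinterested directors present (4 − 2 = 2). 4/5 of 2 = 1.60, rounded up to 2, so 2 affirmative votes are needed; 2 voted in favor. Satisfied. (Moot — without a quorum no business can be validly transacted.)

Invalid — quorum requirement not satisfied.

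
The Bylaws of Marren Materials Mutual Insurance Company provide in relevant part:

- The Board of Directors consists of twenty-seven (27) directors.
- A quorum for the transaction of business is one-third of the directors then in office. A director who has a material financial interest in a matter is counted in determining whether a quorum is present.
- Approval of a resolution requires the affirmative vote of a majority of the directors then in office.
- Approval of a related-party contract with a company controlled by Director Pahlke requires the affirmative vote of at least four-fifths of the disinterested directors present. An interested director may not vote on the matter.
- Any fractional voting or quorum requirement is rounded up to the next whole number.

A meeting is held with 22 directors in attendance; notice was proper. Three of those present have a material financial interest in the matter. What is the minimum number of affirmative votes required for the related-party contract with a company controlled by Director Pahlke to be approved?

The related-party contract with a company controlled by Director Pahlke requires four-fifths of the disinterested directors present (22 − 3 = 19).
4/5 of 19 = 15.20, rounded up to 16.

16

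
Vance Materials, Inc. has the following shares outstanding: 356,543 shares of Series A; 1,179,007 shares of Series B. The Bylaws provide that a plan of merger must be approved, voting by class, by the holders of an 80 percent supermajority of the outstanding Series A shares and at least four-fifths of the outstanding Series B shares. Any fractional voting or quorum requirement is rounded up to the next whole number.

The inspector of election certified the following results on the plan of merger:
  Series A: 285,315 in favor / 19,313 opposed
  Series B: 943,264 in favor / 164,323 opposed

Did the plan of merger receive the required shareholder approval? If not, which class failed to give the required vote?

Approved — every class gave the required vote.

Series A: 4/5 of 356543 = 285234.40, rounded up to 285235; 285,235 required, 285,315 in favor — approved.
Series B: 4/5 of 1179007 = 943205.60, rounded up to 943206; 943,206 required, 943,264 in favor — approved.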